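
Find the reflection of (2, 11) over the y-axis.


Reflection across y-axis: (x, y) -> (-x, y)
(2, 11) -> (-2, 11)

(-2, 11)


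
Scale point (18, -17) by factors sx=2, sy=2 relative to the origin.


Scaling: (x*sx, y*sy) = (18*2, -17*2) = (36, -34)

(36, -34)


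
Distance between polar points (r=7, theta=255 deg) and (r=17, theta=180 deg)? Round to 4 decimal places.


d = sqrt(r1^2 + r2^2 - 2*r1*r2*cos(t2-t1))
d = sqrt(7^2 + 17^2 - 2*7*17*cos(180-255)) = 16.6253

16.6253


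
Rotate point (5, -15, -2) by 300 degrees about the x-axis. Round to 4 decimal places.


x' = 5
y' = -15*cos(300) - -2*sin(300) = -9.2321
z' = -15*sin(300) + -2*cos(300) = 11.9904

(5, -9.2321, 11.9904)


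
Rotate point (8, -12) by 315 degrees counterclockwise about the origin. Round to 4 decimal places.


x' = 8*cos(315) - -12*sin(315) = -2.8284
y' = 8*sin(315) + -12*cos(315) = -14.1421

(-2.8284, -14.1421)


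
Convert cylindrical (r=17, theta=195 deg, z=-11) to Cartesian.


x = 17 * cos(195) = -16.4207
y = 17 * sin(195) = -4.3999
z = -11

(-16.4207, -4.3999, -11)


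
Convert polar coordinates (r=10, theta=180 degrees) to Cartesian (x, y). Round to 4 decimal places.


x = 10 * cos(180) = -10
y = 10 * sin(180) = 0

(-10, 0)


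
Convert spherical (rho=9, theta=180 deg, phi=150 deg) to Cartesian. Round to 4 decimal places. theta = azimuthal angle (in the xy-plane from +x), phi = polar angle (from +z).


x = 9 * sin(150) * cos(180) = -4.5
y = 9 * sin(150) * sin(180) = 0
z = 9 * cos(150) = -7.7942

(-4.5, 0, -7.7942)


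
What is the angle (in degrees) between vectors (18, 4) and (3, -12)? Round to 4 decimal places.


dot = 18*3 + 4*-12 = 6
|u| = 18.4391, |v| = 12.3693
cos(angle) = 0.0263
angle = 88.4926 degrees

88.4926 degrees


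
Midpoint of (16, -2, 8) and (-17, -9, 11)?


Midpoint = ((16+-17)/2, (-2+-9)/2, (8+11)/2) = (-0.5, -5.5, 9.5)

(-0.5, -5.5, 9.5)


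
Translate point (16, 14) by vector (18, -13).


Translation: (x+dx, y+dy) = (16+18, 14+-13) = (34, 1)

(34, 1)


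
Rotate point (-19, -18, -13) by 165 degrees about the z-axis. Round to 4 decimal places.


x' = -19*cos(165) - -18*sin(165) = 23.0113
y' = -19*sin(165) + -18*cos(165) = 12.4691
z' = -13

(23.0113, 12.4691, -13)


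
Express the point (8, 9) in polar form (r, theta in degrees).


r = sqrt(8^2 + 9^2) = 12.0416
theta = atan2(9, 8) = 48.3665 degrees

r = 12.0416, theta = 48.3665 degrees


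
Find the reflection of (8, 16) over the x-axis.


Reflection across x-axis: (x, y) -> (x, -y)
(8, 16) -> (8, -16)

(8, -16)


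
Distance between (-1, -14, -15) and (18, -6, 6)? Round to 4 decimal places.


d = sqrt((18--1)^2 + (-6--14)^2 + (6--15)^2) = 29.4279

29.4279


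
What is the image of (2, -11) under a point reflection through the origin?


Reflection through origin: (x, y) -> (-x, -y)
(2, -11) -> (-2, 11)

(-2, 11)


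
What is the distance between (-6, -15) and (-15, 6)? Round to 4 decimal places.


d = sqrt((-15--6)^2 + (6--15)^2) = 22.8473

22.8473


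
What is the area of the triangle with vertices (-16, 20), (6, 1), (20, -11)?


Area = |x1(y2-y3) + x2(y3-y1) + x3(y1-y2)| / 2
= |-16*(1--11) + 6*(-11-20) + 20*(20-1)| / 2
= 1

1


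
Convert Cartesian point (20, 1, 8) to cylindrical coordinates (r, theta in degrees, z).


r = sqrt(20^2 + 1^2) = 20.025
theta = atan2(1, 20) = 2.8624 deg
z = 8

r = 20.025, theta = 2.8624 deg, z = 8


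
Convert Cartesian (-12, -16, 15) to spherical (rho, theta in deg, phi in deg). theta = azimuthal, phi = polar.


rho = sqrt((-12)^2 + (-16)^2 + 15^2) = 25
theta = atan2(-16, -12) = 233.1301 deg
phi = acos(15/25) = 53.1301 deg

rho = 25, theta = 233.1301 deg, phi = 53.1301 deg


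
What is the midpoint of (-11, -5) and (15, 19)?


Midpoint = ((-11+15)/2, (-5+19)/2) = (2, 7)

(2, 7)


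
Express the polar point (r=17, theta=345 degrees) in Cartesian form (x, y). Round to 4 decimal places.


x = 17 * cos(345) = 16.4207
y = 17 * sin(345) = -4.3999

(16.4207, -4.3999)


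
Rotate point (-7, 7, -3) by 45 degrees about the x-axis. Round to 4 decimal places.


x' = -7
y' = 7*cos(45) - -3*sin(45) = 7.0711
z' = 7*sin(45) + -3*cos(45) = 2.8284

(-7, 7.0711, 2.8284)


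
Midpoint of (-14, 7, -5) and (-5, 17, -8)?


Midpoint = ((-14+-5)/2, (7+17)/2, (-5+-8)/2) = (-9.5, 12, -6.5)

(-9.5, 12, -6.5)


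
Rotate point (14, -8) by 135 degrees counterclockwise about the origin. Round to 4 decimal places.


x' = 14*cos(135) - -8*sin(135) = -4.2426
y' = 14*sin(135) + -8*cos(135) = 15.5563

(-4.2426, 15.5563)


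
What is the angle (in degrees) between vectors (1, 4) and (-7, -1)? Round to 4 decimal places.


dot = 1*-7 + 4*-1 = -11
|u| = 4.1231, |v| = 7.0711
cos(angle) = -0.3773
angle = 112.1663 degrees

112.1663 degrees


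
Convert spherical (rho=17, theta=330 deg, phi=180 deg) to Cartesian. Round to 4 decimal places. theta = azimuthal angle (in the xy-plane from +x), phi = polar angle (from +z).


x = 17 * sin(180) * cos(330) = 0
y = 17 * sin(180) * sin(330) = 0
z = 17 * cos(180) = -17

(0, 0, -17)


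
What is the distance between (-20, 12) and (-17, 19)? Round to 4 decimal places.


d = sqrt((-17--20)^2 + (19-12)^2) = 7.6158

7.6158


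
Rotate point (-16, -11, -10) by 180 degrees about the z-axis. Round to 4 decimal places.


x' = -16*cos(180) - -11*sin(180) = 16
y' = -16*sin(180) + -11*cos(180) = 11
z' = -10

(16, 11, -10)


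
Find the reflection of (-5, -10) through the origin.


Reflection through origin: (x, y) -> (-x, -y)
(-5, -10) -> (5, 10)

(5, 10)


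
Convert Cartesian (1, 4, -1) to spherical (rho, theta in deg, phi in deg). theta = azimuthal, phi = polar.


rho = sqrt(1^2 + 4^2 + (-1)^2) = 4.2426
theta = atan2(4, 1) = 75.9638 deg
phi = acos(-1/4.2426) = 103.633 deg

rho = 4.2426, theta = 75.9638 deg, phi = 103.633 deg


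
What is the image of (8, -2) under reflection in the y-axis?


Reflection across y-axis: (x, y) -> (-x, y)
(8, -2) -> (-8, -2)

(-8, -2)


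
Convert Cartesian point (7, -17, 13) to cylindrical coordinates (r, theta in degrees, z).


r = sqrt(7^2 + (-17)^2) = 18.3848
theta = atan2(-17, 7) = 292.3801 deg
z = 13

r = 18.3848, theta = 292.3801 deg, z = 13


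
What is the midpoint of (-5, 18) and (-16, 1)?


Midpoint = ((-5+-16)/2, (18+1)/2) = (-10.5, 9.5)

(-10.5, 9.5)


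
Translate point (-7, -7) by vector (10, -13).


Translation: (x+dx, y+dy) = (-7+10, -7+-13) = (3, -20)

(3, -20)


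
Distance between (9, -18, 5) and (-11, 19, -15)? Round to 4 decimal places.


d = sqrt((-11-9)^2 + (19--18)^2 + (-15-5)^2) = 46.5725

46.5725


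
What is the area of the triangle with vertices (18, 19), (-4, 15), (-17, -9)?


Area = |x1(y2-y3) + x2(y3-y1) + x3(y1-y2)| / 2
= |18*(15--9) + -4*(-9-19) + -17*(19-15)| / 2
= 238

238


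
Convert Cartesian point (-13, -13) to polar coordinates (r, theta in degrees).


r = sqrt((-13)^2 + (-13)^2) = 18.3848
theta = atan2(-13, -13) = 225 degrees

r = 18.3848, theta = 225 degrees


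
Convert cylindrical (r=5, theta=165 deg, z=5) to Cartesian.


x = 5 * cos(165) = -4.8296
y = 5 * sin(165) = 1.2941
z = 5

(-4.8296, 1.2941, 5)


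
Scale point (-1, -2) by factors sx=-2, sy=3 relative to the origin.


Scaling: (x*sx, y*sy) = (-1*-2, -2*3) = (2, -6)

(2, -6)


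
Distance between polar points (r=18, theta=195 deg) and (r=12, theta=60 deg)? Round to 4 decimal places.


d = sqrt(r1^2 + r2^2 - 2*r1*r2*cos(t2-t1))
d = sqrt(18^2 + 12^2 - 2*18*12*cos(60-195)) = 27.8113

27.8113


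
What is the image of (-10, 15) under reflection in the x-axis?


Reflection across x-axis: (x, y) -> (x, -y)
(-10, 15) -> (-10, -15)

(-10, -15)


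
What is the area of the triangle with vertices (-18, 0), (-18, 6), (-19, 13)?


Area = |x1(y2-y3) + x2(y3-y1) + x3(y1-y2)| / 2
= |-18*(6-13) + -18*(13-0) + -19*(0-6)| / 2
= 3

3


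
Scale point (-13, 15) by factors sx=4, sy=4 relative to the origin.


Scaling: (x*sx, y*sy) = (-13*4, 15*4) = (-52, 60)

(-52, 60)


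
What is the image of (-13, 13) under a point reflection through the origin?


Reflection through origin: (x, y) -> (-x, -y)
(-13, 13) -> (13, -13)

(13, -13)


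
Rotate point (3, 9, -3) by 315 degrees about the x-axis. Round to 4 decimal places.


x' = 3
y' = 9*cos(315) - -3*sin(315) = 4.2426
z' = 9*sin(315) + -3*cos(315) = -8.4853

(3, 4.2426, -8.4853)


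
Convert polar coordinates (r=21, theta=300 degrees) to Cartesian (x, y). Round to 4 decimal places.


x = 21 * cos(300) = 10.5
y = 21 * sin(300) = -18.1865

(10.5, -18.1865)


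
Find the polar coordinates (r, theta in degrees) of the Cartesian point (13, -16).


r = sqrt(13^2 + (-16)^2) = 20.6155
theta = atan2(-16, 13) = 309.0939 degrees

r = 20.6155, theta = 309.0939 degrees


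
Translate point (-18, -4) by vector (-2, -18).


Translation: (x+dx, y+dy) = (-18+-2, -4+-18) = (-20, -22)

(-20, -22)


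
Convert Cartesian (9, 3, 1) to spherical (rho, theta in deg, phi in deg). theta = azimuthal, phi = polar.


rho = sqrt(9^2 + 3^2 + 1^2) = 9.5394
theta = atan2(3, 9) = 18.4349 deg
phi = acos(1/9.5394) = 83.9827 deg

rho = 9.5394, theta = 18.4349 deg, phi = 83.9827 deg


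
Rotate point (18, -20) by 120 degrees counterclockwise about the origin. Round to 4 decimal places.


x' = 18*cos(120) - -20*sin(120) = 8.3205
y' = 18*sin(120) + -20*cos(120) = 25.5885

(8.3205, 25.5885)


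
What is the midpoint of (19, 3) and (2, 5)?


Midpoint = ((19+2)/2, (3+5)/2) = (10.5, 4)

(10.5, 4)


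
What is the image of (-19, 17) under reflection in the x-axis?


Reflection across x-axis: (x, y) -> (x, -y)
(-19, 17) -> (-19, -17)

(-19, -17)


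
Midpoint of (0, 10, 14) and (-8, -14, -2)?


Midpoint = ((0+-8)/2, (10+-14)/2, (14+-2)/2) = (-4, -2, 6)

(-4, -2, 6)


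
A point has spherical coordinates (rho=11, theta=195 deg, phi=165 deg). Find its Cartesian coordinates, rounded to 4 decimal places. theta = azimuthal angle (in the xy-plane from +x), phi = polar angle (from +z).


x = 11 * sin(165) * cos(195) = -2.75
y = 11 * sin(165) * sin(195) = -0.7369
z = 11 * cos(165) = -10.6252

(-2.75, -0.7369, -10.6252)


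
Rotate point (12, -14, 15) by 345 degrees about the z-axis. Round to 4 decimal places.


x' = 12*cos(345) - -14*sin(345) = 7.9676
y' = 12*sin(345) + -14*cos(345) = -16.6288
z' = 15

(7.9676, -16.6288, 15)


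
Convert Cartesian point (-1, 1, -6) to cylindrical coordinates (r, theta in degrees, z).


r = sqrt((-1)^2 + 1^2) = 1.4142
theta = atan2(1, -1) = 135 deg
z = -6

r = 1.4142, theta = 135 deg, z = -6


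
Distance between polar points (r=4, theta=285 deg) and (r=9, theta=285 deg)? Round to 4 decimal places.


d = sqrt(r1^2 + r2^2 - 2*r1*r2*cos(t2-t1))
d = sqrt(4^2 + 9^2 - 2*4*9*cos(285-285)) = 5

5


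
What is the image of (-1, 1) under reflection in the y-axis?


Reflection across y-axis: (x, y) -> (-x, y)
(-1, 1) -> (1, 1)

(1, 1)


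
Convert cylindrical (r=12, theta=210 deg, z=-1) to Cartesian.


x = 12 * cos(210) = -10.3923
y = 12 * sin(210) = -6
z = -1

(-10.3923, -6, -1)


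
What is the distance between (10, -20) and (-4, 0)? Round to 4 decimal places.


d = sqrt((-4-10)^2 + (0--20)^2) = 24.4131

24.4131


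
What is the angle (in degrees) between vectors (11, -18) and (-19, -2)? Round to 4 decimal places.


dot = 11*-19 + -18*-2 = -173
|u| = 21.095, |v| = 19.105
cos(angle) = -0.4293
angle = 115.4206 degrees

115.4206 degrees


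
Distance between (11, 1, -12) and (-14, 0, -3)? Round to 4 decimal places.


d = sqrt((-14-11)^2 + (0-1)^2 + (-3--12)^2) = 26.5895

26.5895


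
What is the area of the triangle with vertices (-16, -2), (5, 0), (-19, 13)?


Area = |x1(y2-y3) + x2(y3-y1) + x3(y1-y2)| / 2
= |-16*(0-13) + 5*(13--2) + -19*(-2-0)| / 2
= 160.5

160.5


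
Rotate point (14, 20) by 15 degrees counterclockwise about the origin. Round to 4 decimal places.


x' = 14*cos(15) - 20*sin(15) = 8.3466
y' = 14*sin(15) + 20*cos(15) = 22.942

(8.3466, 22.942)


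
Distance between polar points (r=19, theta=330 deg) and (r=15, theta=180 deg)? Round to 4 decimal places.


d = sqrt(r1^2 + r2^2 - 2*r1*r2*cos(t2-t1))
d = sqrt(19^2 + 15^2 - 2*19*15*cos(180-330)) = 32.8578

32.8578


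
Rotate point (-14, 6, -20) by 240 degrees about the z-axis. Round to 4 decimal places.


x' = -14*cos(240) - 6*sin(240) = 12.1962
y' = -14*sin(240) + 6*cos(240) = 9.1244
z' = -20

(12.1962, 9.1244, -20)


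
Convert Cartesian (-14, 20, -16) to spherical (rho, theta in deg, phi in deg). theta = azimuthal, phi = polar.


rho = sqrt((-14)^2 + 20^2 + (-16)^2) = 29.189
theta = atan2(20, -14) = 124.992 deg
phi = acos(-16/29.189) = 123.2403 deg

rho = 29.189, theta = 124.992 deg, phi = 123.2403 deg


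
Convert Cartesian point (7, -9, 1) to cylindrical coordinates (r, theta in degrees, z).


r = sqrt(7^2 + (-9)^2) = 11.4018
theta = atan2(-9, 7) = 307.875 deg
z = 1

r = 11.4018, theta = 307.875 deg, z = 1


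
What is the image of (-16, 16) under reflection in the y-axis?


Reflection across y-axis: (x, y) -> (-x, y)
(-16, 16) -> (16, 16)

(16, 16)


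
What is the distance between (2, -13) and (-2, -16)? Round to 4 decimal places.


d = sqrt((-2-2)^2 + (-16--13)^2) = 5

5


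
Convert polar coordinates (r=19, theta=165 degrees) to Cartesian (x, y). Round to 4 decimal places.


x = 19 * cos(165) = -18.3526
y = 19 * sin(165) = 4.9176

(-18.3526, 4.9176)


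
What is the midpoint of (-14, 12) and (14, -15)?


Midpoint = ((-14+14)/2, (12+-15)/2) = (0, -1.5)

(0, -1.5)


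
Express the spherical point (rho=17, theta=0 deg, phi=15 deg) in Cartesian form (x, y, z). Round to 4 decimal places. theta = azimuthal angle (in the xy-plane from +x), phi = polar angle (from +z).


x = 17 * sin(15) * cos(0) = 4.3999
y = 17 * sin(15) * sin(0) = 0
z = 17 * cos(15) = 16.4207

(4.3999, 0, 16.4207)


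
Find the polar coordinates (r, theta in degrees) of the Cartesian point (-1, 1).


r = sqrt((-1)^2 + 1^2) = 1.4142
theta = atan2(1, -1) = 135 degrees

r = 1.4142, theta = 135 degrees


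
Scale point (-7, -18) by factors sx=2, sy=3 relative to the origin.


Scaling: (x*sx, y*sy) = (-7*2, -18*3) = (-14, -54)

(-14, -54)


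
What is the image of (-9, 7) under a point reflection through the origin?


Reflection through origin: (x, y) -> (-x, -y)
(-9, 7) -> (9, -7)

(9, -7)


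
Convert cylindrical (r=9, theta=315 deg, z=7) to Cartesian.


x = 9 * cos(315) = 6.364
y = 9 * sin(315) = -6.364
z = 7

(6.364, -6.364, 7)


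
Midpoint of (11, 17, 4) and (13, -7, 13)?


Midpoint = ((11+13)/2, (17+-7)/2, (4+13)/2) = (12, 5, 8.5)

(12, 5, 8.5)


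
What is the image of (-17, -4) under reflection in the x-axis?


Reflection across x-axis: (x, y) -> (x, -y)
(-17, -4) -> (-17, 4)

(-17, 4)


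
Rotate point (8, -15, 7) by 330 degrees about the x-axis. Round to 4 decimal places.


x' = 8
y' = -15*cos(330) - 7*sin(330) = -9.4904
z' = -15*sin(330) + 7*cos(330) = 13.5622

(8, -9.4904, 13.5622)


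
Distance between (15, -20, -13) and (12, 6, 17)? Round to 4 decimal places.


d = sqrt((12-15)^2 + (6--20)^2 + (17--13)^2) = 39.8121

39.8121


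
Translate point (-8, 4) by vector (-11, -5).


Translation: (x+dx, y+dy) = (-8+-11, 4+-5) = (-19, -1)

(-19, -1)


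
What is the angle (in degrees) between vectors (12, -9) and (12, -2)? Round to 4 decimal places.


dot = 12*12 + -9*-2 = 162
|u| = 15, |v| = 12.1655
cos(angle) = 0.8878
angle = 27.4076 degrees

27.4076 degrees


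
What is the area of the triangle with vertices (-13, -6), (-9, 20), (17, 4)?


Area = |x1(y2-y3) + x2(y3-y1) + x3(y1-y2)| / 2
= |-13*(20-4) + -9*(4--6) + 17*(-6-20)| / 2
= 370

370


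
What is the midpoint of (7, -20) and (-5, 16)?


Midpoint = ((7+-5)/2, (-20+16)/2) = (1, -2)

(1, -2)


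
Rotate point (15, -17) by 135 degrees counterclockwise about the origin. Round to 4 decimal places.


x' = 15*cos(135) - -17*sin(135) = 1.4142
y' = 15*sin(135) + -17*cos(135) = 22.6274

(1.4142, 22.6274)


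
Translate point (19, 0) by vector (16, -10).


Translation: (x+dx, y+dy) = (19+16, 0+-10) = (35, -10)

(35, -10)


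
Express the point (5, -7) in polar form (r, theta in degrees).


r = sqrt(5^2 + (-7)^2) = 8.6023
theta = atan2(-7, 5) = 305.5377 degrees

r = 8.6023, theta = 305.5377 degrees


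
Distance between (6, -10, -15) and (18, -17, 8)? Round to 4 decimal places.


d = sqrt((18-6)^2 + (-17--10)^2 + (8--15)^2) = 26.8701

26.8701


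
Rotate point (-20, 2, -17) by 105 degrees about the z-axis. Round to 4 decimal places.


x' = -20*cos(105) - 2*sin(105) = 3.2445
y' = -20*sin(105) + 2*cos(105) = -19.8362
z' = -17

(3.2445, -19.8362, -17)


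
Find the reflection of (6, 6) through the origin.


Reflection through origin: (x, y) -> (-x, -y)
(6, 6) -> (-6, -6)

(-6, -6)


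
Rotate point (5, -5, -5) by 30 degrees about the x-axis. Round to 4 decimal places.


x' = 5
y' = -5*cos(30) - -5*sin(30) = -1.8301
z' = -5*sin(30) + -5*cos(30) = -6.8301

(5, -1.8301, -6.8301)


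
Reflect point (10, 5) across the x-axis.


Reflection across x-axis: (x, y) -> (x, -y)
(10, 5) -> (10, -5)

(10, -5)


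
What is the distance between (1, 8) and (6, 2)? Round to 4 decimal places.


d = sqrt((6-1)^2 + (2-8)^2) = 7.8102

7.8102


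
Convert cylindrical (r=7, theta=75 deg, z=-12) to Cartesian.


x = 7 * cos(75) = 1.8117
y = 7 * sin(75) = 6.7615
z = -12

(1.8117, 6.7615, -12)


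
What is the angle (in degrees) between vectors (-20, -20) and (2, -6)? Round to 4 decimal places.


dot = -20*2 + -20*-6 = 80
|u| = 28.2843, |v| = 6.3246
cos(angle) = 0.4472
angle = 63.4349 degrees

63.4349 degrees


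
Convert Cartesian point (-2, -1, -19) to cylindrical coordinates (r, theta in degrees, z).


r = sqrt((-2)^2 + (-1)^2) = 2.2361
theta = atan2(-1, -2) = 206.5651 deg
z = -19

r = 2.2361, theta = 206.5651 deg, z = -19


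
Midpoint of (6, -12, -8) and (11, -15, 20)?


Midpoint = ((6+11)/2, (-12+-15)/2, (-8+20)/2) = (8.5, -13.5, 6)

(8.5, -13.5, 6)


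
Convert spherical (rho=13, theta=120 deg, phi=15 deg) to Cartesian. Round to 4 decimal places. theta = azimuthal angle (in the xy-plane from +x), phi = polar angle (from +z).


x = 13 * sin(15) * cos(120) = -1.6823
y = 13 * sin(15) * sin(120) = 2.9139
z = 13 * cos(15) = 12.557

(-1.6823, 2.9139, 12.557)


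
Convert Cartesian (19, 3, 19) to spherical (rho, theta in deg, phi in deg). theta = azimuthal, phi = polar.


rho = sqrt(19^2 + 3^2 + 19^2) = 27.037
theta = atan2(3, 19) = 8.9726 deg
phi = acos(19/27.037) = 45.3527 deg

rho = 27.037, theta = 8.9726 deg, phi = 45.3527 deg


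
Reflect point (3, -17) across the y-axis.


Reflection across y-axis: (x, y) -> (-x, y)
(3, -17) -> (-3, -17)

(-3, -17)


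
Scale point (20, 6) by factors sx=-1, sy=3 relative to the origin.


Scaling: (x*sx, y*sy) = (20*-1, 6*3) = (-20, 18)

(-20, 18)


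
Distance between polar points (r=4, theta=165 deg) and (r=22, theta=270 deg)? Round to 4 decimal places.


d = sqrt(r1^2 + r2^2 - 2*r1*r2*cos(t2-t1))
d = sqrt(4^2 + 22^2 - 2*4*22*cos(270-165)) = 23.3571

23.3571


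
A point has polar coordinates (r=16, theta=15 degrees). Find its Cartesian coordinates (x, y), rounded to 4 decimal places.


x = 16 * cos(15) = 15.4548
y = 16 * sin(15) = 4.1411

(15.4548, 4.1411)


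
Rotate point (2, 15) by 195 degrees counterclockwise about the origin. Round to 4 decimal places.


x' = 2*cos(195) - 15*sin(195) = 1.9504
y' = 2*sin(195) + 15*cos(195) = -15.0065

(1.9504, -15.0065)


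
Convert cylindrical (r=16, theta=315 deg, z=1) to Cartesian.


x = 16 * cos(315) = 11.3137
y = 16 * sin(315) = -11.3137
z = 1

(11.3137, -11.3137, 1)


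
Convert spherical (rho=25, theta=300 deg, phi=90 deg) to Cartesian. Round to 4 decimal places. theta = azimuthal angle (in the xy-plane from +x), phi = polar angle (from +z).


x = 25 * sin(90) * cos(300) = 12.5
y = 25 * sin(90) * sin(300) = -21.6506
z = 25 * cos(90) = 0

(12.5, -21.6506, 0)


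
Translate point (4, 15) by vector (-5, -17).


Translation: (x+dx, y+dy) = (4+-5, 15+-17) = (-1, -2)

(-1, -2)


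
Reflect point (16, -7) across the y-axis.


Reflection across y-axis: (x, y) -> (-x, y)
(16, -7) -> (-16, -7)

(-16, -7)


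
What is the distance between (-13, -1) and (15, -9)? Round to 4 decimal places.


d = sqrt((15--13)^2 + (-9--1)^2) = 29.1204

29.1204


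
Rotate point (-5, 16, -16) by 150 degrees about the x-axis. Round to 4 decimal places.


x' = -5
y' = 16*cos(150) - -16*sin(150) = -5.8564
z' = 16*sin(150) + -16*cos(150) = 21.8564

(-5, -5.8564, 21.8564)


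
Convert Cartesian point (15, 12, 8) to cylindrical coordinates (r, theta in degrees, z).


r = sqrt(15^2 + 12^2) = 19.2094
theta = atan2(12, 15) = 38.6598 deg
z = 8

r = 19.2094, theta = 38.6598 deg, z = 8


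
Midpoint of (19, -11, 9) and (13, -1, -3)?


Midpoint = ((19+13)/2, (-11+-1)/2, (9+-3)/2) = (16, -6, 3)

(16, -6, 3)


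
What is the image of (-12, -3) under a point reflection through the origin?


Reflection through origin: (x, y) -> (-x, -y)
(-12, -3) -> (12, 3)

(12, 3)


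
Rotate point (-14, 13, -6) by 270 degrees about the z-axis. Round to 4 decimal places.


x' = -14*cos(270) - 13*sin(270) = 13
y' = -14*sin(270) + 13*cos(270) = 14
z' = -6

(13, 14, -6)


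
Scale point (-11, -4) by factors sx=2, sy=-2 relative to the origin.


Scaling: (x*sx, y*sy) = (-11*2, -4*-2) = (-22, 8)

(-22, 8)


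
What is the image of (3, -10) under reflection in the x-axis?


Reflection across x-axis: (x, y) -> (x, -y)
(3, -10) -> (3, 10)

(3, 10)


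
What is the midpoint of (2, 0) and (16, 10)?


Midpoint = ((2+16)/2, (0+10)/2) = (9, 5)

(9, 5)


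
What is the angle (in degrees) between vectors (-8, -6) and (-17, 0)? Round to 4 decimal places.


dot = -8*-17 + -6*0 = 136
|u| = 10, |v| = 17
cos(angle) = 0.8
angle = 36.8699 degrees

36.8699 degrees


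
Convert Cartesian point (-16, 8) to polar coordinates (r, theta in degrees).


r = sqrt((-16)^2 + 8^2) = 17.8885
theta = atan2(8, -16) = 153.4349 degrees

r = 17.8885, theta = 153.4349 degrees


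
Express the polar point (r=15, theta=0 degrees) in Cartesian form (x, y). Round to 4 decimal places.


x = 15 * cos(0) = 15
y = 15 * sin(0) = 0

(15, 0)


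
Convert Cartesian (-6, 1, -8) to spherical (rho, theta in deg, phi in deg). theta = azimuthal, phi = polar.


rho = sqrt((-6)^2 + 1^2 + (-8)^2) = 10.0499
theta = atan2(1, -6) = 170.5377 deg
phi = acos(-8/10.0499) = 142.7526 deg

rho = 10.0499, theta = 170.5377 deg, phi = 142.7526 deg


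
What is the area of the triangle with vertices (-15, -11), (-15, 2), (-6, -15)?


Area = |x1(y2-y3) + x2(y3-y1) + x3(y1-y2)| / 2
= |-15*(2--15) + -15*(-15--11) + -6*(-11-2)| / 2
= 58.5

58.5


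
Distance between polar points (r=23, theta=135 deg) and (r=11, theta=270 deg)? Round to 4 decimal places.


d = sqrt(r1^2 + r2^2 - 2*r1*r2*cos(t2-t1))
d = sqrt(23^2 + 11^2 - 2*23*11*cos(270-135)) = 31.7458

31.7458


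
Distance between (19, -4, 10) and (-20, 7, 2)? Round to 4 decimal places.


d = sqrt((-20-19)^2 + (7--4)^2 + (2-10)^2) = 41.3038

41.3038


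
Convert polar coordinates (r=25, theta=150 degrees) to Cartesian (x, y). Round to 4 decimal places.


x = 25 * cos(150) = -21.6506
y = 25 * sin(150) = 12.5

(-21.6506, 12.5)


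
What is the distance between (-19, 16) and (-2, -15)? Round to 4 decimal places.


d = sqrt((-2--19)^2 + (-15-16)^2) = 35.3553

35.3553


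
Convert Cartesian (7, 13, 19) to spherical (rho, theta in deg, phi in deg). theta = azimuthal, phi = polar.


rho = sqrt(7^2 + 13^2 + 19^2) = 24.0624
theta = atan2(13, 7) = 61.6992 deg
phi = acos(19/24.0624) = 37.8506 deg

rho = 24.0624, theta = 61.6992 deg, phi = 37.8506 deg


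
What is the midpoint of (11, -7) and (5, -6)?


Midpoint = ((11+5)/2, (-7+-6)/2) = (8, -6.5)

(8, -6.5)


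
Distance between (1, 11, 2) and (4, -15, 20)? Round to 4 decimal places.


d = sqrt((4-1)^2 + (-15-11)^2 + (20-2)^2) = 31.7648

31.7648


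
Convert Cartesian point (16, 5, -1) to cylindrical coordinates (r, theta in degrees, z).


r = sqrt(16^2 + 5^2) = 16.7631
theta = atan2(5, 16) = 17.354 deg
z = -1

r = 16.7631, theta = 17.354 deg, z = -1


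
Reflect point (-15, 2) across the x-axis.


Reflection across x-axis: (x, y) -> (x, -y)
(-15, 2) -> (-15, -2)

(-15, -2)


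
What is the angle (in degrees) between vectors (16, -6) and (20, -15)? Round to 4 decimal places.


dot = 16*20 + -6*-15 = 410
|u| = 17.088, |v| = 25
cos(angle) = 0.9597
angle = 16.3139 degrees

16.3139 degrees


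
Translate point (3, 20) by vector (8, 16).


Translation: (x+dx, y+dy) = (3+8, 20+16) = (11, 36)

(11, 36)


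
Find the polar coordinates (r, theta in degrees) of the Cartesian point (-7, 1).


r = sqrt((-7)^2 + 1^2) = 7.0711
theta = atan2(1, -7) = 171.8699 degrees

r = 7.0711, theta = 171.8699 degrees


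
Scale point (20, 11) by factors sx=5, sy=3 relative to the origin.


Scaling: (x*sx, y*sy) = (20*5, 11*3) = (100, 33)

(100, 33)


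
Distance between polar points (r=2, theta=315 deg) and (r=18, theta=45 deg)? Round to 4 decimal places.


d = sqrt(r1^2 + r2^2 - 2*r1*r2*cos(t2-t1))
d = sqrt(2^2 + 18^2 - 2*2*18*cos(45-315)) = 18.1108

18.1108


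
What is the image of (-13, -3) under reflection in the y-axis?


Reflection across y-axis: (x, y) -> (-x, y)
(-13, -3) -> (13, -3)

(13, -3)


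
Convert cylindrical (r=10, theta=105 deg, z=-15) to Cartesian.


x = 10 * cos(105) = -2.5882
y = 10 * sin(105) = 9.6593
z = -15

(-2.5882, 9.6593, -15)


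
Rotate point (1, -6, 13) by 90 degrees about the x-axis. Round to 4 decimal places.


x' = 1
y' = -6*cos(90) - 13*sin(90) = -13
z' = -6*sin(90) + 13*cos(90) = -6

(1, -13, -6)


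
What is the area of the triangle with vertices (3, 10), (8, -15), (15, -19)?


Area = |x1(y2-y3) + x2(y3-y1) + x3(y1-y2)| / 2
= |3*(-15--19) + 8*(-19-10) + 15*(10--15)| / 2
= 77.5

77.5


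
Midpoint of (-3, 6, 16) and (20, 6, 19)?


Midpoint = ((-3+20)/2, (6+6)/2, (16+19)/2) = (8.5, 6, 17.5)

(8.5, 6, 17.5)


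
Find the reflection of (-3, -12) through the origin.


Reflection through origin: (x, y) -> (-x, -y)
(-3, -12) -> (3, 12)

(3, 12)


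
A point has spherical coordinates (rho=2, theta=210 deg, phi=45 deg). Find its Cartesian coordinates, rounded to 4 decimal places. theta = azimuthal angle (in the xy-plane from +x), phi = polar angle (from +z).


x = 2 * sin(45) * cos(210) = -1.2247
y = 2 * sin(45) * sin(210) = -0.7071
z = 2 * cos(45) = 1.4142

(-1.2247, -0.7071, 1.4142)


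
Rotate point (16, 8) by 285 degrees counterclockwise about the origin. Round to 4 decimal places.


x' = 16*cos(285) - 8*sin(285) = 11.8685
y' = 16*sin(285) + 8*cos(285) = -13.3843

(11.8685, -13.3843)


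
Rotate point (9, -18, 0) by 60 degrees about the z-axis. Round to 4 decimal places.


x' = 9*cos(60) - -18*sin(60) = 20.0885
y' = 9*sin(60) + -18*cos(60) = -1.2058
z' = 0

(20.0885, -1.2058, 0)


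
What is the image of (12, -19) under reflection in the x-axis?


Reflection across x-axis: (x, y) -> (x, -y)
(12, -19) -> (12, 19)

(12, 19)


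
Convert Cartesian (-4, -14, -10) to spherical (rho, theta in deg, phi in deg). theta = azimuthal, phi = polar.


rho = sqrt((-4)^2 + (-14)^2 + (-10)^2) = 17.6635
theta = atan2(-14, -4) = 254.0546 deg
phi = acos(-10/17.6635) = 124.4814 deg

rho = 17.6635, theta = 254.0546 deg, phi = 124.4814 deg


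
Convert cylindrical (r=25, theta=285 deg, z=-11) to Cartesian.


x = 25 * cos(285) = 6.4705
y = 25 * sin(285) = -24.1481
z = -11

(6.4705, -24.1481, -11)


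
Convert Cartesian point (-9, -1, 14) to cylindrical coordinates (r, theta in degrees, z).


r = sqrt((-9)^2 + (-1)^2) = 9.0554
theta = atan2(-1, -9) = 186.3402 deg
z = 14

r = 9.0554, theta = 186.3402 deg, z = 14


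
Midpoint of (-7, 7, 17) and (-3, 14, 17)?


Midpoint = ((-7+-3)/2, (7+14)/2, (17+17)/2) = (-5, 10.5, 17)

(-5, 10.5, 17)


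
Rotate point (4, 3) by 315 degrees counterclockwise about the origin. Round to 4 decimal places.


x' = 4*cos(315) - 3*sin(315) = 4.9497
y' = 4*sin(315) + 3*cos(315) = -0.7071

(4.9497, -0.7071)


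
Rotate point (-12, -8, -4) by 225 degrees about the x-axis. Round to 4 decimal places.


x' = -12
y' = -8*cos(225) - -4*sin(225) = 2.8284
z' = -8*sin(225) + -4*cos(225) = 8.4853

(-12, 2.8284, 8.4853)


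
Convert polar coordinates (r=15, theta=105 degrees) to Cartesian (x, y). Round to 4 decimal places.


x = 15 * cos(105) = -3.8823
y = 15 * sin(105) = 14.4889

(-3.8823, 14.4889)


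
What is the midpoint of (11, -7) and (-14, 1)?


Midpoint = ((11+-14)/2, (-7+1)/2) = (-1.5, -3)

(-1.5, -3)


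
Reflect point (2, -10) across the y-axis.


Reflection across y-axis: (x, y) -> (-x, y)
(2, -10) -> (-2, -10)

(-2, -10)


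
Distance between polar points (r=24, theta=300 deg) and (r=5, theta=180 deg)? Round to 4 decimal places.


d = sqrt(r1^2 + r2^2 - 2*r1*r2*cos(t2-t1))
d = sqrt(24^2 + 5^2 - 2*24*5*cos(180-300)) = 26.8514

26.8514


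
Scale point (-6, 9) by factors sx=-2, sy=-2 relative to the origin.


Scaling: (x*sx, y*sy) = (-6*-2, 9*-2) = (12, -18)

(12, -18)


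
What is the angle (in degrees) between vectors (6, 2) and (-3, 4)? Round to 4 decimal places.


dot = 6*-3 + 2*4 = -10
|u| = 6.3246, |v| = 5
cos(angle) = -0.3162
angle = 108.4349 degrees

108.4349 degrees


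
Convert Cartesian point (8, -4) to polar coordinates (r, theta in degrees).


r = sqrt(8^2 + (-4)^2) = 8.9443
theta = atan2(-4, 8) = 333.4349 degrees

r = 8.9443, theta = 333.4349 degrees


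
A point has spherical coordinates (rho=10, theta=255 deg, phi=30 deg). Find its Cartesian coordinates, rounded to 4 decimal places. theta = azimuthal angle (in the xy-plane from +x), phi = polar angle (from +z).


x = 10 * sin(30) * cos(255) = -1.2941
y = 10 * sin(30) * sin(255) = -4.8296
z = 10 * cos(30) = 8.6603

(-1.2941, -4.8296, 8.6603)


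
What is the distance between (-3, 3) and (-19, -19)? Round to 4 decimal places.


d = sqrt((-19--3)^2 + (-19-3)^2) = 27.2029

27.2029


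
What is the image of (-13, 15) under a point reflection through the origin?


Reflection through origin: (x, y) -> (-x, -y)
(-13, 15) -> (13, -15)

(13, -15)


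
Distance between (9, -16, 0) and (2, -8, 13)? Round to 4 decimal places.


d = sqrt((2-9)^2 + (-8--16)^2 + (13-0)^2) = 16.7929

16.7929


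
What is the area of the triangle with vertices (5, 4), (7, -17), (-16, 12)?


Area = |x1(y2-y3) + x2(y3-y1) + x3(y1-y2)| / 2
= |5*(-17-12) + 7*(12-4) + -16*(4--17)| / 2
= 212.5

212.5


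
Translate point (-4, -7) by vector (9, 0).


Translation: (x+dx, y+dy) = (-4+9, -7+0) = (5, -7)

(5, -7)


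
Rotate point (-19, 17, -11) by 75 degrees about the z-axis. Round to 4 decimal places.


x' = -19*cos(75) - 17*sin(75) = -21.3383
y' = -19*sin(75) + 17*cos(75) = -13.9527
z' = -11

(-21.3383, -13.9527, -11)


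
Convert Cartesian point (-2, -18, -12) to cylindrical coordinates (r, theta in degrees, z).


r = sqrt((-2)^2 + (-18)^2) = 18.1108
theta = atan2(-18, -2) = 263.6598 deg
z = -12

r = 18.1108, theta = 263.6598 deg, z = -12


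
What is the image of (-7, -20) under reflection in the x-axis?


Reflection across x-axis: (x, y) -> (x, -y)
(-7, -20) -> (-7, 20)

(-7, 20)


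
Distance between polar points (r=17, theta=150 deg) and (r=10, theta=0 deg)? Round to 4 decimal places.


d = sqrt(r1^2 + r2^2 - 2*r1*r2*cos(t2-t1))
d = sqrt(17^2 + 10^2 - 2*17*10*cos(0-150)) = 26.1429

26.1429


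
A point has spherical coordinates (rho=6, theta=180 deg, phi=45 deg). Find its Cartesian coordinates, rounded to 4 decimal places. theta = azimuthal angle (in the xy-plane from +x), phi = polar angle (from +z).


x = 6 * sin(45) * cos(180) = -4.2426
y = 6 * sin(45) * sin(180) = 0
z = 6 * cos(45) = 4.2426

(-4.2426, 0, 4.2426)


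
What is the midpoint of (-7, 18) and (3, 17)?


Midpoint = ((-7+3)/2, (18+17)/2) = (-2, 17.5)

(-2, 17.5)


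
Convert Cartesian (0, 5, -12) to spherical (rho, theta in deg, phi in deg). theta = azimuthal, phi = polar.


rho = sqrt(0^2 + 5^2 + (-12)^2) = 13
theta = atan2(5, 0) = 90 deg
phi = acos(-12/13) = 157.3801 deg

rho = 13, theta = 90 deg, phi = 157.3801 deg


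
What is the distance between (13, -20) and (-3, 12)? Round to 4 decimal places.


d = sqrt((-3-13)^2 + (12--20)^2) = 35.7771

35.7771


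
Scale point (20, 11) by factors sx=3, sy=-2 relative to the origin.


Scaling: (x*sx, y*sy) = (20*3, 11*-2) = (60, -22)

(60, -22)


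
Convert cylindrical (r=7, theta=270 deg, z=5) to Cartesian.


x = 7 * cos(270) = 0
y = 7 * sin(270) = -7
z = 5

(0, -7, 5)


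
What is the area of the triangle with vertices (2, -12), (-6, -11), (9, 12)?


Area = |x1(y2-y3) + x2(y3-y1) + x3(y1-y2)| / 2
= |2*(-11-12) + -6*(12--12) + 9*(-12--11)| / 2
= 99.5

99.5


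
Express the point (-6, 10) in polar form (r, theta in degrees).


r = sqrt((-6)^2 + 10^2) = 11.6619
theta = atan2(10, -6) = 120.9638 degrees

r = 11.6619, theta = 120.9638 degrees


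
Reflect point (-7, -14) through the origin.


Reflection through origin: (x, y) -> (-x, -y)
(-7, -14) -> (7, 14)

(7, 14)


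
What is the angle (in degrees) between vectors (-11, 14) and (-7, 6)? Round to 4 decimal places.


dot = -11*-7 + 14*6 = 161
|u| = 17.8045, |v| = 9.2195
cos(angle) = 0.9808
angle = 11.2415 degrees

11.2415 degrees


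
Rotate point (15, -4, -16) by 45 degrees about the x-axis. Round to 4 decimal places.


x' = 15
y' = -4*cos(45) - -16*sin(45) = 8.4853
z' = -4*sin(45) + -16*cos(45) = -14.1421

(15, 8.4853, -14.1421)


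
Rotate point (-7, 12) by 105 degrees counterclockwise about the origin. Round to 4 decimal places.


x' = -7*cos(105) - 12*sin(105) = -9.7794
y' = -7*sin(105) + 12*cos(105) = -9.8673

(-9.7794, -9.8673)


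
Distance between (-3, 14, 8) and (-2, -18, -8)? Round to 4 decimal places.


d = sqrt((-2--3)^2 + (-18-14)^2 + (-8-8)^2) = 35.7911

35.7911


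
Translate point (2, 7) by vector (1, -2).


Translation: (x+dx, y+dy) = (2+1, 7+-2) = (3, 5)

(3, 5)


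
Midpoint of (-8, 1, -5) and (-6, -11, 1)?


Midpoint = ((-8+-6)/2, (1+-11)/2, (-5+1)/2) = (-7, -5, -2)

(-7, -5, -2)


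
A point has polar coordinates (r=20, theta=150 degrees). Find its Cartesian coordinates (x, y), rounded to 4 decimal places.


x = 20 * cos(150) = -17.3205
y = 20 * sin(150) = 10

(-17.3205, 10)


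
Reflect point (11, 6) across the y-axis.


Reflection across y-axis: (x, y) -> (-x, y)
(11, 6) -> (-11, 6)

(-11, 6)


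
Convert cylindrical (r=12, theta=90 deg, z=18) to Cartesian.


x = 12 * cos(90) = 0
y = 12 * sin(90) = 12
z = 18

(0, 12, 18)


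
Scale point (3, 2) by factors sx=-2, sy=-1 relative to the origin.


Scaling: (x*sx, y*sy) = (3*-2, 2*-1) = (-6, -2)

(-6, -2)


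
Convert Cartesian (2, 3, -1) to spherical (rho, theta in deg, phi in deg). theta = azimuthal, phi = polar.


rho = sqrt(2^2 + 3^2 + (-1)^2) = 3.7417
theta = atan2(3, 2) = 56.3099 deg
phi = acos(-1/3.7417) = 105.5014 deg

rho = 3.7417, theta = 56.3099 deg, phi = 105.5014 deg


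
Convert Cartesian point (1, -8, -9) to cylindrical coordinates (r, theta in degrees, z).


r = sqrt(1^2 + (-8)^2) = 8.0623
theta = atan2(-8, 1) = 277.125 deg
z = -9

r = 8.0623, theta = 277.125 deg, z = -9


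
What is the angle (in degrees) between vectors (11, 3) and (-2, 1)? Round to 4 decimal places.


dot = 11*-2 + 3*1 = -19
|u| = 11.4018, |v| = 2.2361
cos(angle) = -0.7452
angle = 138.1798 degrees

138.1798 degrees


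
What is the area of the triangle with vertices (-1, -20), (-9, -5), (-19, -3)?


Area = |x1(y2-y3) + x2(y3-y1) + x3(y1-y2)| / 2
= |-1*(-5--3) + -9*(-3--20) + -19*(-20--5)| / 2
= 67

67


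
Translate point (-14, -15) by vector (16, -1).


Translation: (x+dx, y+dy) = (-14+16, -15+-1) = (2, -16)

(2, -16)


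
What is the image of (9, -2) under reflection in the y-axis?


Reflection across y-axis: (x, y) -> (-x, y)
(9, -2) -> (-9, -2)

(-9, -2)


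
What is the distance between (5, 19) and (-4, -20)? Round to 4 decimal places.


d = sqrt((-4-5)^2 + (-20-19)^2) = 40.025

40.025


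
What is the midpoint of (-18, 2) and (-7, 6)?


Midpoint = ((-18+-7)/2, (2+6)/2) = (-12.5, 4)

(-12.5, 4)


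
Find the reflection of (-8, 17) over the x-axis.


Reflection across x-axis: (x, y) -> (x, -y)
(-8, 17) -> (-8, -17)

(-8, -17)


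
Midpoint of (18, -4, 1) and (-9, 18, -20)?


Midpoint = ((18+-9)/2, (-4+18)/2, (1+-20)/2) = (4.5, 7, -9.5)

(4.5, 7, -9.5)


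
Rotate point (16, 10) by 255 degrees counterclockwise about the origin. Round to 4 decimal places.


x' = 16*cos(255) - 10*sin(255) = 5.5182
y' = 16*sin(255) + 10*cos(255) = -18.043

(5.5182, -18.043)


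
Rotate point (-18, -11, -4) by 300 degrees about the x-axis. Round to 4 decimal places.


x' = -18
y' = -11*cos(300) - -4*sin(300) = -8.9641
z' = -11*sin(300) + -4*cos(300) = 7.5263

(-18, -8.9641, 7.5263)


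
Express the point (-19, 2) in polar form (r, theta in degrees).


r = sqrt((-19)^2 + 2^2) = 19.105
theta = atan2(2, -19) = 173.991 degrees

r = 19.105, theta = 173.991 degrees


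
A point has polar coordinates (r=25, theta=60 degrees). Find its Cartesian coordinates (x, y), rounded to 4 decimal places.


x = 25 * cos(60) = 12.5
y = 25 * sin(60) = 21.6506

(12.5, 21.6506)


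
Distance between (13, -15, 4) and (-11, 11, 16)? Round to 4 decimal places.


d = sqrt((-11-13)^2 + (11--15)^2 + (16-4)^2) = 37.3631

37.3631


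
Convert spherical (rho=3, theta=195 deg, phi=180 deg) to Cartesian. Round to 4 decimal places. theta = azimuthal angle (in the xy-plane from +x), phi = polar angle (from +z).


x = 3 * sin(180) * cos(195) = 0
y = 3 * sin(180) * sin(195) = 0
z = 3 * cos(180) = -3

(0, 0, -3)


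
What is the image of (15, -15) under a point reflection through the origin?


Reflection through origin: (x, y) -> (-x, -y)
(15, -15) -> (-15, 15)

(-15, 15)


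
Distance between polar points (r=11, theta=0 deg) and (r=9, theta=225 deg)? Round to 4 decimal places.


d = sqrt(r1^2 + r2^2 - 2*r1*r2*cos(t2-t1))
d = sqrt(11^2 + 9^2 - 2*11*9*cos(225-0)) = 18.4934

18.4934


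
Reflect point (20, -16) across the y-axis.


Reflection across y-axis: (x, y) -> (-x, y)
(20, -16) -> (-20, -16)

(-20, -16)


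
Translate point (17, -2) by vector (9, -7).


Translation: (x+dx, y+dy) = (17+9, -2+-7) = (26, -9)

(26, -9)


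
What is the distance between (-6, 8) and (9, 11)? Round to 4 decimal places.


d = sqrt((9--6)^2 + (11-8)^2) = 15.2971

15.2971


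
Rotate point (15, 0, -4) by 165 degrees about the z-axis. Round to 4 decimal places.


x' = 15*cos(165) - 0*sin(165) = -14.4889
y' = 15*sin(165) + 0*cos(165) = 3.8823
z' = -4

(-14.4889, 3.8823, -4)


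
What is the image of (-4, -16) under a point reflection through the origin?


Reflection through origin: (x, y) -> (-x, -y)
(-4, -16) -> (4, 16)

(4, 16)


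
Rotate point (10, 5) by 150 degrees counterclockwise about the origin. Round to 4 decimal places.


x' = 10*cos(150) - 5*sin(150) = -11.1603
y' = 10*sin(150) + 5*cos(150) = 0.6699

(-11.1603, 0.6699)


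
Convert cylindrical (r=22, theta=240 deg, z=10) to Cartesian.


x = 22 * cos(240) = -11
y = 22 * sin(240) = -19.0526
z = 10

(-11, -19.0526, 10)
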